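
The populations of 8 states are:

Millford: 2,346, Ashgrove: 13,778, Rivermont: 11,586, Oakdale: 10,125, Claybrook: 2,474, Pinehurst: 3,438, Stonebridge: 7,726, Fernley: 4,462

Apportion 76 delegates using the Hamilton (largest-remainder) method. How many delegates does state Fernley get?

6

Total 55935; standard divisor 55935/76 ≈ 735.987.
Standard quotas: Millford 3.1876, Ashgrove 18.7204, Rivermont 15.7421, Oakdale 13.7570, Claybrook 3.3615, Pinehurst 4.6713, Stonebridge 10.4975, Fernley 6.0626.
Lower quotas: Millford 3, Ashgrove 18, Rivermont 15, Oakdale 13, Claybrook 3, Pinehurst 4, Stonebridge 10, Fernley 6 (sum 72, leaving 4 seats).
Remainders in descending order: Oakdale 0.7570, Rivermont 0.7421, Ashgrove 0.7204, Pinehurst 0.6713, Stonebridge 0.4975, Claybrook 0.3615, Millford 0.1876, Fernley 0.0626.
The surplus seats go to Oakdale, Rivermont, Ashgrove, Pinehurst.
Fernley receives 6.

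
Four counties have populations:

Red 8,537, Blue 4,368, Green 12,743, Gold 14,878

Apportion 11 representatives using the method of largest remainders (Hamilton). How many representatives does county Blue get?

1

The standard divisor is 40526/11 ≈ 3684.182.
Standard quotas: Red 2.3172, Blue 1.1856, Green 3.4588, Gold 4.0383.
Lower quotas: Red 2, Blue 1, Green 3, Gold 4 (sum 10, leaving 1 seat).
Remainders in descending order: Green 0.4588, Red 0.3172, Blue 0.1856, Gold 0.0383.
The surplus seat goes to Green.
Blue receives 1.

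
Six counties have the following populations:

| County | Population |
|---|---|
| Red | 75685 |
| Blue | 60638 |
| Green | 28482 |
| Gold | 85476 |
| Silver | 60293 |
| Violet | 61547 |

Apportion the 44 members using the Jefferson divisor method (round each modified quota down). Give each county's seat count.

Red: 9; Blue: 7; Green: 3; Gold: 11; Silver: 7; Violet: 7

Standard divisor 372121/44 ≈ 8457.295; standard quotas: Red 8.949, Blue 7.170, Green 3.368, Gold 10.107, Silver 7.129, Violet 7.277.
Rounding down gives 8, 7, 3, 10, 7, 7 = 42 seats, so the divisor must be adjusted.
With modified divisor 7730: modified quotas Red 9.791, Blue 7.845, Green 3.685, Gold 11.058, Silver 7.800, Violet 7.962.
Rounding down: Red 9, Blue 7, Green 3, Gold 11, Silver 7, Violet 7 (total 44).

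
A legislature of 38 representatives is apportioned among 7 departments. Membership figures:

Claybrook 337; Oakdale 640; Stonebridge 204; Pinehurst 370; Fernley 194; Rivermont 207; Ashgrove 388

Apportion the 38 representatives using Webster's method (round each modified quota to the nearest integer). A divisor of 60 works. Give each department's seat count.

With modified divisor 60: modified quotas Claybrook 5.617, Oakdale 10.667, Stonebridge 3.400, Pinehurst 6.167, Fernley 3.233, Rivermont 3.450, Ashgrove 6.467.
Rounding to the nearest integer: Claybrook 6, Oakdale 11, Stonebridge 3, Pinehurst 6, Fernley 3, Rivermont 3, Ashgrove 6 (total 38).

Claybrook=6, Oakdale=11, Stonebridge=3, Pinehurst=6, Fernley=3, Rivermont=3, Ashgrove=6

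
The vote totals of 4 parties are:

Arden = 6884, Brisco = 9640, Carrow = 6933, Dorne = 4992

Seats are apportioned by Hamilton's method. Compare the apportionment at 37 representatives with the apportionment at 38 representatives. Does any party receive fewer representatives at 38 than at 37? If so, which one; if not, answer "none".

none

At 37 seats: Arden 9, Brisco 13, Carrow 9, Dorne 6.
At 38 seats: Arden 9, Brisco 13, Carrow 9, Dorne 7.
No party's allocation decreased.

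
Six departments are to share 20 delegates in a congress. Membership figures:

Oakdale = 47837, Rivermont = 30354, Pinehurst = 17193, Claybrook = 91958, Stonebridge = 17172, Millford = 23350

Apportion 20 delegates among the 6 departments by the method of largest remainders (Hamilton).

Oakdale 4, Rivermont 3, Pinehurst 2, Claybrook 8, Stonebridge 1, Millford 2

The standard divisor is 227864/20 ≈ 11393.2.
Standard quotas: Oakdale 4.1987, Rivermont 2.6642, Pinehurst 1.5091, Claybrook 8.0713, Stonebridge 1.5072, Millford 2.0495.
Lower quotas: Oakdale 4, Rivermont 2, Pinehurst 1, Claybrook 8, Stonebridge 1, Millford 2 (sum 18, leaving 2 seats).
Remainders in descending order: Rivermont 0.6642, Pinehurst 0.5091, Stonebridge 0.5072, Oakdale 0.1987, Claybrook 0.0713, Millford 0.0495.
Largest remainders: Rivermont, Pinehurst receive the extra seats.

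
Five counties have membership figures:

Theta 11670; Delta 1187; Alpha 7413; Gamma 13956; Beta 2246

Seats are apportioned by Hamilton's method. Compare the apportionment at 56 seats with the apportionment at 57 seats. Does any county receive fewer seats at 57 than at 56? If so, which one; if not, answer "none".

Beta

At 56 seats: Theta 18, Delta 2, Alpha 11, Gamma 21, Beta 4.
At 57 seats: Theta 18, Delta 2, Alpha 12, Gamma 22, Beta 3.
Beta drops from 4 to 3.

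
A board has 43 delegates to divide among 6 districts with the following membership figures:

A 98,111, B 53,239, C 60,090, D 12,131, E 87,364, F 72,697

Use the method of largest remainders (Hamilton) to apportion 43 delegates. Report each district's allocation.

A 11; B 6; C 7; D 1; E 10; F 8

Standard divisor: 383632 ÷ 43 ≈ 8921.674.
Standard quotas: A 10.9969, B 5.9674, C 6.7353, D 1.3597, E 9.7923, F 8.1484.
Lower quotas: A 10, B 5, C 6, D 1, E 9, F 8 (sum 39, leaving 4 seats).
Remainders in descending order: A 0.9969, B 0.9674, E 0.7923, C 0.7353, D 0.3597, F 0.1484.
The surplus seats go to A, B, E, C.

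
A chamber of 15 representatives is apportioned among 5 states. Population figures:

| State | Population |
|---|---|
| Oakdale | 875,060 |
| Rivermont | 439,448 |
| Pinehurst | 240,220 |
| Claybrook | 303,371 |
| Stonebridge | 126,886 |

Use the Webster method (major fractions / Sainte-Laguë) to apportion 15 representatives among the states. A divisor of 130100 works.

With modified divisor 130100: modified quotas Oakdale 6.726, Rivermont 3.378, Pinehurst 1.846, Claybrook 2.332, Stonebridge 0.975.
Rounding to the nearest integer: Oakdale 7, Rivermont 3, Pinehurst 2, Claybrook 2, Stonebridge 1 (total 15).

Oakdale=7, Rivermont=3, Pinehurst=2, Claybrook=2, Stonebridge=1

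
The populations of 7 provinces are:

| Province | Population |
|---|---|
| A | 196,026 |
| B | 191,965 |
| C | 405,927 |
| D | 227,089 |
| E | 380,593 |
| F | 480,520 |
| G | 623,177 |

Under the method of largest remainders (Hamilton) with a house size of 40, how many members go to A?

The standard divisor is 2505297/40 ≈ 62632.425.
Standard quotas: A 3.1298, B 3.0649, C 6.4811, D 3.6257, E 6.0766, F 7.6721, G 9.9498.
Lower quotas: A 3, B 3, C 6, D 3, E 6, F 7, G 9 (sum 37, leaving 3 seats).
Remainders in descending order: G 0.9498, F 0.6721, D 0.6257, C 0.4811, A 0.1298, E 0.0766, B 0.0649.
Largest remainders: G, F, D receive the extra seats.
A receives 3.

3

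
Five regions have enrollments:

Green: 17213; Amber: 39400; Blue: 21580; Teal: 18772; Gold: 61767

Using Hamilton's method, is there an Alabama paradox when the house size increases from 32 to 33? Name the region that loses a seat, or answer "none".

none

At 32 seats: Green 4, Amber 8, Blue 4, Teal 4, Gold 12.
At 33 seats: Green 4, Amber 8, Blue 4, Teal 4, Gold 13.
No region's allocation decreased.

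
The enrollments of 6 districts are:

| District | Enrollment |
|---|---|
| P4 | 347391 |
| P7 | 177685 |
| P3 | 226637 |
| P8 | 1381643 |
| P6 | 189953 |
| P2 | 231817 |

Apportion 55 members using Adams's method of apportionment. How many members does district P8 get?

29

Standard divisor 2555126/55 ≈ 46456.836; standard quotas: P4 7.478, P7 3.825, P3 4.878, P8 29.740, P6 4.089, P2 4.990.
Rounding up gives 8, 4, 5, 30, 5, 5 = 57 seats, so the divisor must be adjusted.
With modified divisor 48500: modified quotas P4 7.163, P7 3.664, P3 4.673, P8 28.487, P6 3.917, P2 4.780.
Rounding up: P4 8, P7 4, P3 5, P8 29, P6 4, P2 5 (total 55).
P8 receives 29.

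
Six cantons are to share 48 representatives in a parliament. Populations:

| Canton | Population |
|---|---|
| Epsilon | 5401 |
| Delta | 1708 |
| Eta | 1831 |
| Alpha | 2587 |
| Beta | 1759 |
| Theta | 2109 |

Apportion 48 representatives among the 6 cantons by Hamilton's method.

The standard divisor is 15395/48 ≈ 320.729.
Standard quotas: Epsilon 16.8398, Delta 5.3254, Eta 5.7089, Alpha 8.0660, Beta 5.4844, Theta 6.5756.
Lower quotas: Epsilon 16, Delta 5, Eta 5, Alpha 8, Beta 5, Theta 6 (sum 45, leaving 3 seats).
Remainders in descending order: Epsilon 0.8398, Eta 0.7089, Theta 0.5756, Beta 0.4844, Delta 0.3254, Alpha 0.0660.
Largest remainders: Epsilon, Eta, Theta receive the extra seats.

Epsilon: 17, Delta: 5, Eta: 6, Alpha: 8, Beta: 5, Theta: 7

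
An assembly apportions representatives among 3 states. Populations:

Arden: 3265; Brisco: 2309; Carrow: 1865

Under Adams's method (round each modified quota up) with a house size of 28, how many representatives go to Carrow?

7

Standard divisor 7439/28 ≈ 265.679; standard quotas: Arden 12.289, Brisco 8.691, Carrow 7.020.
Rounding up gives 13, 9, 8 = 30 seats, so the divisor must be adjusted.
With modified divisor 280: modified quotas Arden 11.661, Brisco 8.246, Carrow 6.661.
Rounding up: Arden 12, Brisco 9, Carrow 7 (total 28).
Carrow receives 7.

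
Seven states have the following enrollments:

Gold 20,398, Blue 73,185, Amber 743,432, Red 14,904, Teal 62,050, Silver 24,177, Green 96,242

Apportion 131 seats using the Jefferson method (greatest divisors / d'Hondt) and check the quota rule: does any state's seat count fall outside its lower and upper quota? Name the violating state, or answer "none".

Standard quotas: Gold 2.583, Blue 9.269, Amber 94.152, Red 1.888, Teal 7.858, Silver 3.062, Green 12.189.
Jefferson allocation: Gold 2, Blue 9, Amber 96, Red 1, Teal 8, Silver 3, Green 12.
Amber has quota 94.152 (lower 94, upper 95) but receives 96 — outside the quota interval.

Amber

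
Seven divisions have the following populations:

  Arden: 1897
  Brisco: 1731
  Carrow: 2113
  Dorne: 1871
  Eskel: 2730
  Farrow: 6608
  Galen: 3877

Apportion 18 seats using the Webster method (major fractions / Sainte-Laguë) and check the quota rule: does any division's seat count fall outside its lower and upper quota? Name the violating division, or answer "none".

none

Standard quotas: Arden 1.640, Brisco 1.496, Carrow 1.826, Dorne 1.617, Eskel 2.359, Farrow 5.711, Galen 3.351.
Webster allocation: Arden 2, Brisco 1, Carrow 2, Dorne 2, Eskel 2, Farrow 6, Galen 3.
Every allocation lies between the lower and upper quota.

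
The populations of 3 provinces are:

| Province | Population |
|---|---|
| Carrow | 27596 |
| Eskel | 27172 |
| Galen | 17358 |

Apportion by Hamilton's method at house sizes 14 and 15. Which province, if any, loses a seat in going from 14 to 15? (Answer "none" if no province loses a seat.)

Galen

At 14 seats: Carrow 5, Eskel 5, Galen 4.
At 15 seats: Carrow 6, Eskel 6, Galen 3.
Galen drops from 4 to 3.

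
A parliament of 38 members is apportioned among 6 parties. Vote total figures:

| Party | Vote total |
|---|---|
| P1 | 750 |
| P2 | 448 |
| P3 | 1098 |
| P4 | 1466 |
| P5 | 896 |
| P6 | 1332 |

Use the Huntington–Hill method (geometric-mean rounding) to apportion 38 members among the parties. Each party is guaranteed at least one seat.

With divisor 160: modified quotas P1 4.688, P2 2.800, P3 6.862, P4 9.162, P5 5.600, P6 8.325.
Geometric-mean thresholds: P1 √(4·5)=4.472, P2 √(2·3)=2.449, P3 √(6·7)=6.481, P4 √(9·10)=9.487, P5 √(5·6)=5.477, P6 √(8·9)=8.485.
Each quota rounded against its threshold gives P1 5, P2 3, P3 7, P4 9, P5 6, P6 8 (total 38).

P1 5; P2 3; P3 7; P4 9; P5 6; P6 8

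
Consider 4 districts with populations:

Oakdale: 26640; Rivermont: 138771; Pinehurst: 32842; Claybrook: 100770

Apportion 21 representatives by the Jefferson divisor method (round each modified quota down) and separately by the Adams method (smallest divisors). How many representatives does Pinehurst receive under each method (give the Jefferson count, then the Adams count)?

2 and 3

Jefferson: Oakdale 2, Rivermont 10, Pinehurst 2, Claybrook 7.
Adams: Oakdale 2, Rivermont 9, Pinehurst 3, Claybrook 7.
Pinehurst gets 2 under Jefferson and 3 under Adams.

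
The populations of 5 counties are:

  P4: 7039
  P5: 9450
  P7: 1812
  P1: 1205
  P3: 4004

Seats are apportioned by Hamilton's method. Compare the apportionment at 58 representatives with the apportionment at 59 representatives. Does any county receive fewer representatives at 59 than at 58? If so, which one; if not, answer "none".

At 58 seats: P4 17, P5 23, P7 5, P1 3, P3 10.
At 59 seats: P4 18, P5 24, P7 4, P1 3, P3 10.
P7 drops from 5 to 4.

P7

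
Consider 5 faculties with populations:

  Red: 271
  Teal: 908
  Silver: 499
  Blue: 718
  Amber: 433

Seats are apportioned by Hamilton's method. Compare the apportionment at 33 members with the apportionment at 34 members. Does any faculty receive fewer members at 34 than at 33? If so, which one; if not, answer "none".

none

At 33 seats: Red 3, Teal 11, Silver 6, Blue 8, Amber 5.
At 34 seats: Red 3, Teal 11, Silver 6, Blue 9, Amber 5.
No faculty's allocation decreased.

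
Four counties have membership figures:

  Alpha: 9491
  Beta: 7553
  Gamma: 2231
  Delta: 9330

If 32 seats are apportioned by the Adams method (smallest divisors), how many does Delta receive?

Standard divisor 28605/32 ≈ 893.906; standard quotas: Alpha 10.617, Beta 8.449, Gamma 2.496, Delta 10.437.
Rounding up gives 11, 9, 3, 11 = 34 seats, so the divisor must be adjusted.
With modified divisor 947: modified quotas Alpha 10.022, Beta 7.976, Gamma 2.356, Delta 9.852.
Rounding up: Alpha 11, Beta 8, Gamma 3, Delta 10 (total 32).
Delta receives 10.

10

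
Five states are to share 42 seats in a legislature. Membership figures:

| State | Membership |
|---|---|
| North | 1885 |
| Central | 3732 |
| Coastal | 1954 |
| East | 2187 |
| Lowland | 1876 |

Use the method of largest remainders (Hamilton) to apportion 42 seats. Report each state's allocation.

North=7, Central=13, Coastal=7, East=8, Lowland=7

The standard divisor is 11634/42 = 277.
Standard quotas: North 6.805, Central 13.473, Coastal 7.054, East 7.895, Lowland 6.773.
Lower quotas: North 6, Central 13, Coastal 7, East 7, Lowland 6 (sum 39, leaving 3 seats).
Remainders in descending order: East 0.895, North 0.805, Lowland 0.773, Central 0.473, Coastal 0.054.
The surplus seats go to East, North, Lowland.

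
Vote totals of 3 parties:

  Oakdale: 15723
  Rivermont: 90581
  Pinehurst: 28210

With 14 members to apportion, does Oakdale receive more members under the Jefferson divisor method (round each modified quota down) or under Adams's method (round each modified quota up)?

Jefferson: Oakdale 1, Rivermont 10, Pinehurst 3.
Adams: Oakdale 2, Rivermont 9, Pinehurst 3.
Oakdale gets 1 under Jefferson and 2 under Adams.

Adams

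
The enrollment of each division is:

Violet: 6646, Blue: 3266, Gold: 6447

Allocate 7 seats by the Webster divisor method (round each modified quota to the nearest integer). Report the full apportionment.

Violet=3, Blue=1, Gold=3

Standard divisor 16359/7 ≈ 2337; standard quotas: Violet 2.844, Blue 1.398, Gold 2.759.
Rounding to the nearest integer gives Violet 3, Blue 1, Gold 3 — total 7, matching the house size, so no adjustment is needed.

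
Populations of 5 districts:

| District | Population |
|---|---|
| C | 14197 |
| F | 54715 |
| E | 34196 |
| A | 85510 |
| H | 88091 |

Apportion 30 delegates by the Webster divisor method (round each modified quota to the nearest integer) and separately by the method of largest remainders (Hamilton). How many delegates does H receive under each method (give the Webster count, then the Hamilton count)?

Webster: C 2, F 6, E 4, A 9, H 9.
Hamilton: C 1, F 6, E 4, A 9, H 10.
H gets 9 under Webster and 10 under Hamilton.

9 and 10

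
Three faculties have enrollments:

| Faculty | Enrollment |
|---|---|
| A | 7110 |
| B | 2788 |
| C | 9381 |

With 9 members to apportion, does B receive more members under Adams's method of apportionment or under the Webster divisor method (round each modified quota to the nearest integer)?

Adams

Adams: A 3, B 2, C 4.
Webster: A 3, B 1, C 5.
B gets 2 under Adams and 1 under Webster.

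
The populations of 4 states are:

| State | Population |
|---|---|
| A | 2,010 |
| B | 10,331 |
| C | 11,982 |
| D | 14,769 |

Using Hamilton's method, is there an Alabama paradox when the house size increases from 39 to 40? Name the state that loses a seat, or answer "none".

none

At 39 seats: A 2, B 10, C 12, D 15.
At 40 seats: A 2, B 11, C 12, D 15.
No state's allocation decreased.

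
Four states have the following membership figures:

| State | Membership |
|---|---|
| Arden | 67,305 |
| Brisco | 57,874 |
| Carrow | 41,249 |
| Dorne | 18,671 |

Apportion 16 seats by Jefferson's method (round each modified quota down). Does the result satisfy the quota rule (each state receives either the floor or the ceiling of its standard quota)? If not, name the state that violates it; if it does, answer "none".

Standard quotas: Arden 5.818, Brisco 5.003, Carrow 3.566, Dorne 1.614.
Jefferson allocation: Arden 6, Brisco 5, Carrow 4, Dorne 1.
Every allocation lies between the lower and upper quota.

none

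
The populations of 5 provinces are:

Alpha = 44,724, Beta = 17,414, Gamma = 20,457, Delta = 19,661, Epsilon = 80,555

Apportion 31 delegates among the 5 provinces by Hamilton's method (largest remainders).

The standard divisor is 182811/31 ≈ 5897.129.
Standard quotas: Alpha 7.5840, Beta 2.9530, Gamma 3.4690, Delta 3.3340, Epsilon 13.6600.
Lower quotas: Alpha 7, Beta 2, Gamma 3, Delta 3, Epsilon 13 (sum 28, leaving 3 seats).
Remainders in descending order: Beta 0.9530, Epsilon 0.6600, Alpha 0.5840, Gamma 0.4690, Delta 0.3340.
The surplus seats go to Beta, Epsilon, Alpha.

Alpha 8, Beta 3, Gamma 3, Delta 3, Epsilon 14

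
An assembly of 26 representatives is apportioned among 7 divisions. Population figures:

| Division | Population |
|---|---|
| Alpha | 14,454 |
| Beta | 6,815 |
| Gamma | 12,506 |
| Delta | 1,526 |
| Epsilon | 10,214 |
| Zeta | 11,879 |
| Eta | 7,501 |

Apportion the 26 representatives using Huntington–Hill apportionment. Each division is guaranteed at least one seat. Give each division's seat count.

With divisor 2648: modified quotas Alpha 5.458, Beta 2.574, Gamma 4.723, Delta 0.576, Epsilon 3.857, Zeta 4.486, Eta 2.833.
Geometric-mean thresholds: Alpha √(5·6)=5.477, Beta √(2·3)=2.449, Gamma √(4·5)=4.472, Delta (min 1), Epsilon √(3·4)=3.464, Zeta √(4·5)=4.472, Eta √(2·3)=2.449.
Each quota rounded against its threshold gives Alpha 5, Beta 3, Gamma 5, Delta 1, Epsilon 4, Zeta 5, Eta 3 (total 26).

Alpha=5; Beta=3; Gamma=5; Delta=1; Epsilon=4; Zeta=5; Eta=3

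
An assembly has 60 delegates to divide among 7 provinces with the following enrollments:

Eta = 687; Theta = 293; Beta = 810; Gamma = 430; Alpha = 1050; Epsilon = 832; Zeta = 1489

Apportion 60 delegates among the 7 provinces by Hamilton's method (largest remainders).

Eta: 7, Theta: 3, Beta: 9, Gamma: 5, Alpha: 11, Epsilon: 9, Zeta: 16

Total 5591; standard divisor 5591/60 ≈ 93.183.
Standard quotas: Eta 7.373, Theta 3.144, Beta 8.693, Gamma 4.615, Alpha 11.268, Epsilon 8.929, Zeta 15.979.
Lower quotas: Eta 7, Theta 3, Beta 8, Gamma 4, Alpha 11, Epsilon 8, Zeta 15 (sum 56, leaving 4 seats).
Remainders in descending order: Zeta 0.979, Epsilon 0.929, Beta 0.693, Gamma 0.615, Eta 0.373, Alpha 0.268, Theta 0.144.
Largest remainders: Zeta, Epsilon, Beta, Gamma receive the extra seats.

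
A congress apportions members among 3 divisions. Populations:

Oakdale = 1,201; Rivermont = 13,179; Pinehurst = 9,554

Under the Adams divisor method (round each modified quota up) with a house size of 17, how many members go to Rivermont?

9

Standard divisor 23934/17 ≈ 1407.882; standard quotas: Oakdale 0.853, Rivermont 9.361, Pinehurst 6.786.
Rounding up gives 1, 10, 7 = 18 seats, so the divisor must be adjusted.
With modified divisor 1500: modified quotas Oakdale 0.801, Rivermont 8.786, Pinehurst 6.369.
Rounding up: Oakdale 1, Rivermont 9, Pinehurst 7 (total 17).
Rivermont receives 9.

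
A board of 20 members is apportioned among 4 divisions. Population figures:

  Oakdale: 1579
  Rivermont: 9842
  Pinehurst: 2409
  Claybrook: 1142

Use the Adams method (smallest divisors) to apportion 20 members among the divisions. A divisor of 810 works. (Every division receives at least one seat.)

With modified divisor 810: modified quotas Oakdale 1.949, Rivermont 12.151, Pinehurst 2.974, Claybrook 1.410.
Rounding up: Oakdale 2, Rivermont 13, Pinehurst 3, Claybrook 2 (total 20).

Oakdale: 2; Rivermont: 13; Pinehurst: 3; Claybrook: 2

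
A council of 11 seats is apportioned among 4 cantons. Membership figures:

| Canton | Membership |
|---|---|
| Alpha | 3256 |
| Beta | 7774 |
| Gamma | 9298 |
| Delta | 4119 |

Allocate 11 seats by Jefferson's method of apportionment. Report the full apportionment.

Alpha 1; Beta 4; Gamma 4; Delta 2

Standard divisor 24447/11 ≈ 2222.455; standard quotas: Alpha 1.465, Beta 3.498, Gamma 4.184, Delta 1.853.
Rounding down gives 1, 3, 4, 1 = 9 seats, so the divisor must be adjusted.
With modified divisor 1900: modified quotas Alpha 1.714, Beta 4.092, Gamma 4.894, Delta 2.168.
Rounding down: Alpha 1, Beta 4, Gamma 4, Delta 2 (total 11).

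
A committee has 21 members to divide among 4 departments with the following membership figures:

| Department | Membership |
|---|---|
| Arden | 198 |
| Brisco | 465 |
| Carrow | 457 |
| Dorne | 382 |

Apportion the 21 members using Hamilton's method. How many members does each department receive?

The standard divisor is 1502/21 ≈ 71.524.
Standard quotas: Arden 2.768, Brisco 6.501, Carrow 6.389, Dorne 5.341.
Lower quotas: Arden 2, Brisco 6, Carrow 6, Dorne 5 (sum 19, leaving 2 seats).
Remainders in descending order: Arden 0.768, Brisco 0.501, Carrow 0.389, Dorne 0.341.
The surplus seats go to Arden, Brisco.

Arden: 3, Brisco: 7, Carrow: 6, Dorne: 5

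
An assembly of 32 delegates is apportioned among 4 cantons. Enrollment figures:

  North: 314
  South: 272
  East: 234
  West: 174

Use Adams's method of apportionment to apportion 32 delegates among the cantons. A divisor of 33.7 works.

With modified divisor 33.7: modified quotas North 9.318, South 8.071, East 6.944, West 5.163.
Rounding up: North 10, South 9, East 7, West 6 (total 32).

North 10, South 9, East 7, West 6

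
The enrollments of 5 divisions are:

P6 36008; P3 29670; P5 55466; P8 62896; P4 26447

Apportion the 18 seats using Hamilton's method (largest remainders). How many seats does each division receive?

P6=3, P3=3, P5=5, P8=5, P4=2

The standard divisor is 210487/18 ≈ 11693.722.
Standard quotas: P6 3.0793, P3 2.5373, P5 4.7432, P8 5.3786, P4 2.2616.
Lower quotas: P6 3, P3 2, P5 4, P8 5, P4 2 (sum 16, leaving 2 seats).
Remainders in descending order: P5 0.7432, P3 0.5373, P8 0.3786, P4 0.2616, P6 0.0793.
Largest remainders: P5, P3 receive the extra seats.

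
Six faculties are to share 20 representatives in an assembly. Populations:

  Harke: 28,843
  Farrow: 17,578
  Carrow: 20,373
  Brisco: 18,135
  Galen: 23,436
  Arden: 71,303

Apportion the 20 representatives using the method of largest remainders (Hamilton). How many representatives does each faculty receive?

The standard divisor is 179668/20 ≈ 8983.4.
Standard quotas: Harke 3.2107, Farrow 1.9567, Carrow 2.2678, Brisco 2.0187, Galen 2.6088, Arden 7.9372.
Lower quotas: Harke 3, Farrow 1, Carrow 2, Brisco 2, Galen 2, Arden 7 (sum 17, leaving 3 seats).
Remainders in descending order: Farrow 0.9567, Arden 0.9372, Galen 0.6088, Carrow 0.2678, Harke 0.2107, Brisco 0.0187.
Largest remainders: Farrow, Arden, Galen receive the extra seats.

Harke 3, Farrow 2, Carrow 2, Brisco 2, Galen 3, Arden 8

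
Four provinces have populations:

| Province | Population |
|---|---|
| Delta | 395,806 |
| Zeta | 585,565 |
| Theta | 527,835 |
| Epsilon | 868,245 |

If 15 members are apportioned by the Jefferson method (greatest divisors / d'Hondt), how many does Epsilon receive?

Standard divisor 2377451/15 ≈ 158496.733; standard quotas: Delta 2.497, Zeta 3.694, Theta 3.330, Epsilon 5.478.
Rounding down gives 2, 3, 3, 5 = 13 seats, so the divisor must be adjusted.
With modified divisor 138300: modified quotas Delta 2.862, Zeta 4.234, Theta 3.817, Epsilon 6.278.
Rounding down: Delta 2, Zeta 4, Theta 3, Epsilon 6 (total 15).
Epsilon receives 6.

6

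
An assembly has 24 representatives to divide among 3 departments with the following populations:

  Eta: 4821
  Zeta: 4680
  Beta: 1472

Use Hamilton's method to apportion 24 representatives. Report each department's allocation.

Eta 11, Zeta 10, Beta 3

Total 10973; standard divisor 10973/24 ≈ 457.208.
Standard quotas: Eta 10.544, Zeta 10.236, Beta 3.220.
Lower quotas: Eta 10, Zeta 10, Beta 3 (sum 23, leaving 1 seat).
Remainders in descending order: Eta 0.544, Zeta 0.236, Beta 0.220.
Largest remainder: Eta receives the extra seat.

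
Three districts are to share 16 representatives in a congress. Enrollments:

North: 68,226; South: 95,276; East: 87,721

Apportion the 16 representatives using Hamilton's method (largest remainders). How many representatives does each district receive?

The standard divisor is 251223/16 ≈ 15701.438.
Standard quotas: North 4.3452, South 6.0680, East 5.5868.
Lower quotas: North 4, South 6, East 5 (sum 15, leaving 1 seat).
Remainders in descending order: East 0.5868, North 0.3452, South 0.0680.
Largest remainder: East receives the extra seat.

North: 4; South: 6; East: 6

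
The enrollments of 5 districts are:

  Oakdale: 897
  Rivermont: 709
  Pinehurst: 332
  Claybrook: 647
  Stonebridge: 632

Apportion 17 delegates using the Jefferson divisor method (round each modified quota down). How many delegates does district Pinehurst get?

2

Standard divisor 3217/17 ≈ 189.235; standard quotas: Oakdale 4.740, Rivermont 3.747, Pinehurst 1.754, Claybrook 3.419, Stonebridge 3.340.
Rounding down gives 4, 3, 1, 3, 3 = 14 seats, so the divisor must be adjusted.
With modified divisor 164: modified quotas Oakdale 5.470, Rivermont 4.323, Pinehurst 2.024, Claybrook 3.945, Stonebridge 3.854.
Rounding down: Oakdale 5, Rivermont 4, Pinehurst 2, Claybrook 3, Stonebridge 3 (total 17).
Pinehurst receives 2.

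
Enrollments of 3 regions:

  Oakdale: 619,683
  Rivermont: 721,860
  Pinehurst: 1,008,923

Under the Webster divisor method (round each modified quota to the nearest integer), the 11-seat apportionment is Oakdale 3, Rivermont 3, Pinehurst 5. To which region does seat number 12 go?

Rivermont

Priority for the next seat is population ÷ (current seats + 0.5).
Priorities: Oakdale 177052.286, Rivermont 206245.714, Pinehurst 183440.545.
Highest priority: Rivermont.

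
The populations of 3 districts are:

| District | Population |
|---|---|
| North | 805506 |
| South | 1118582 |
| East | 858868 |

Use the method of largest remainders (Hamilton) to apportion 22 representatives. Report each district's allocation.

North=6; South=9; East=7

The standard divisor is 2782956/22 = 126498.
Standard quotas: North 6.3677, South 8.8427, East 6.7896.
Lower quotas: North 6, South 8, East 6 (sum 20, leaving 2 seats).
Remainders in descending order: South 0.8427, East 0.7896, North 0.3677.
The surplus seats go to South, East.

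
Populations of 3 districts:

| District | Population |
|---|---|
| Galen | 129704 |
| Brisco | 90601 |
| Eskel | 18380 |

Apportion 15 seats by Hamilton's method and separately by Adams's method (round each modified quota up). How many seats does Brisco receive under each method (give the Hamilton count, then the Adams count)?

Hamilton: Galen 8, Brisco 6, Eskel 1.
Adams: Galen 8, Brisco 5, Eskel 2.
Brisco gets 6 under Hamilton and 5 under Adams.

6 and 5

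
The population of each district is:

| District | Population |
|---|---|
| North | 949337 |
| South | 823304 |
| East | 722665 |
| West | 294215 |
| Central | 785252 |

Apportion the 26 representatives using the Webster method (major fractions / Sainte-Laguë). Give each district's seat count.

Standard divisor 3574773/26 ≈ 137491.269; standard quotas: North 6.905, South 5.988, East 5.256, West 2.140, Central 5.711.
Rounding to the nearest integer gives North 7, South 6, East 5, West 2, Central 6 — total 26, matching the house size, so no adjustment is needed.

North: 7, South: 6, East: 5, West: 2, Central: 6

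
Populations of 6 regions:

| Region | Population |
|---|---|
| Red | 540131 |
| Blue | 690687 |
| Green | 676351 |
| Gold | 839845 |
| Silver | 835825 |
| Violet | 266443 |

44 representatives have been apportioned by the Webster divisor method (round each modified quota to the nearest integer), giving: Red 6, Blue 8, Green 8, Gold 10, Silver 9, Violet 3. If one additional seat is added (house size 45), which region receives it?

Priority for the next seat is population ÷ (current seats + 0.5).
Priorities: Red 83097.077, Blue 81257.294, Green 79570.706, Gold 79985.238, Silver 87981.579, Violet 76126.571.
Highest priority: Silver.

Silver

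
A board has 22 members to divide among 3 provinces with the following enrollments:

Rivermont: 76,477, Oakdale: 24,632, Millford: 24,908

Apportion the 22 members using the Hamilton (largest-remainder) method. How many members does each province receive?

Total 126017; standard divisor 126017/22 ≈ 5728.045.
Standard quotas: Rivermont 13.3513, Oakdale 4.3002, Millford 4.3484.
Lower quotas: Rivermont 13, Oakdale 4, Millford 4 (sum 21, leaving 1 seat).
Remainders in descending order: Rivermont 0.3513, Millford 0.3484, Oakdale 0.3002.
The surplus seat goes to Rivermont.

Rivermont: 14, Oakdale: 4, Millford: 4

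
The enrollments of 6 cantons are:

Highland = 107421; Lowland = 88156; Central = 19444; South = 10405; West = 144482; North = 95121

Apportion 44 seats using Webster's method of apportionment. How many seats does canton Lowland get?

Standard divisor 465029/44 ≈ 10568.841; standard quotas: Highland 10.164, Lowland 8.341, Central 1.840, South 0.984, West 13.671, North 9.000.
Rounding to the nearest integer gives Highland 10, Lowland 8, Central 2, South 1, West 14, North 9 — total 44, matching the house size, so no adjustment is needed.
Lowland receives 8.

8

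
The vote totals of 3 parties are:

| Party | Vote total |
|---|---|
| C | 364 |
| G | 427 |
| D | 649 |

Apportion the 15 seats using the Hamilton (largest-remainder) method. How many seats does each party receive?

C 4, G 4, D 7

The standard divisor is 1440/15 = 96.
Standard quotas: C 3.792, G 4.448, D 6.760.
Lower quotas: C 3, G 4, D 6 (sum 13, leaving 2 seats).
Remainders in descending order: C 0.792, D 0.760, G 0.448.
The surplus seats go to C, D.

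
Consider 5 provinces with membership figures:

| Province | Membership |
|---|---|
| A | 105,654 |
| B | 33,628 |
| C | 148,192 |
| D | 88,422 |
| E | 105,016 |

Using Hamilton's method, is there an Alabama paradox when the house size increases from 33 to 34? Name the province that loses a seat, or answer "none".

At 33 seats: A 7, B 3, C 10, D 6, E 7.
At 34 seats: A 8, B 2, C 11, D 6, E 7.
B drops from 3 to 2.

B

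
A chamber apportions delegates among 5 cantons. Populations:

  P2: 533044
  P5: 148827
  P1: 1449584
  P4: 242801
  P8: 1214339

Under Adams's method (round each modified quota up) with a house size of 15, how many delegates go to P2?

2

Standard divisor 3588595/15 ≈ 239239.667; standard quotas: P2 2.228, P5 0.622, P1 6.059, P4 1.015, P8 5.076.
Rounding up gives 3, 1, 7, 2, 6 = 19 seats, so the divisor must be adjusted.
With modified divisor 278200: modified quotas P2 1.916, P5 0.535, P1 5.211, P4 0.873, P8 4.365.
Rounding up: P2 2, P5 1, P1 6, P4 1, P8 5 (total 15).
P2 receives 2.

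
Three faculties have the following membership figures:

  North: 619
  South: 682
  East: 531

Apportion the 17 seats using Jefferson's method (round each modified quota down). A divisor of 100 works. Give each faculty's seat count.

With modified divisor 100: modified quotas North 6.190, South 6.820, East 5.310.
Rounding down: North 6, South 6, East 5 (total 17).

North 6; South 6; East 5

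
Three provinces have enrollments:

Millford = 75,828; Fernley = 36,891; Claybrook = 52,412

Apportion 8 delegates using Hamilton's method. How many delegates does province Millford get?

Total 165131; standard divisor 165131/8 ≈ 20641.375.
Standard quotas: Millford 3.6736, Fernley 1.7872, Claybrook 2.5392.
Lower quotas: Millford 3, Fernley 1, Claybrook 2 (sum 6, leaving 2 seats).
Remainders in descending order: Fernley 0.7872, Millford 0.6736, Claybrook 0.5392.
The surplus seats go to Fernley, Millford.
Millford receives 4.

4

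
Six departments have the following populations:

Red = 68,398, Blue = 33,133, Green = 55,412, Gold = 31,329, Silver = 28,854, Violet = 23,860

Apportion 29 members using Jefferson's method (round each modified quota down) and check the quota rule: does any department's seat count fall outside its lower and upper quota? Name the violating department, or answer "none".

none

Standard quotas: Red 8.231, Blue 3.987, Green 6.668, Gold 3.770, Silver 3.472, Violet 2.871.
Jefferson allocation: Red 8, Blue 4, Green 7, Gold 4, Silver 3, Violet 3.
Every allocation lies between the lower and upper quota.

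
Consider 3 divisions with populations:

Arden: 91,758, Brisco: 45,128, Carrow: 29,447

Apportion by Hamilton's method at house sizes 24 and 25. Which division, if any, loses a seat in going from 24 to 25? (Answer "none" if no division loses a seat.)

At 24 seats: Arden 13, Brisco 7, Carrow 4.
At 25 seats: Arden 14, Brisco 7, Carrow 4.
No division's allocation decreased.

none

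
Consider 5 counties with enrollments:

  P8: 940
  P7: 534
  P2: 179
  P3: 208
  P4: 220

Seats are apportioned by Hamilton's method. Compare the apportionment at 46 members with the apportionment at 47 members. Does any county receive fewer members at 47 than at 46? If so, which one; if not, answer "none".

At 46 seats: P8 21, P7 12, P2 4, P3 4, P4 5.
At 47 seats: P8 21, P7 12, P2 4, P3 5, P4 5.
No county's allocation decreased.

none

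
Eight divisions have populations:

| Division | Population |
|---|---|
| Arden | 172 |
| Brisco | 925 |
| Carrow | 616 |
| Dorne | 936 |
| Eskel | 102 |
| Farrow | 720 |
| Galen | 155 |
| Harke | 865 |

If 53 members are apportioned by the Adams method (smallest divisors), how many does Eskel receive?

2

Standard divisor 4491/53 ≈ 84.736; standard quotas: Arden 2.030, Brisco 10.916, Carrow 7.270, Dorne 11.046, Eskel 1.204, Farrow 8.497, Galen 1.829, Harke 10.208.
Rounding up gives 3, 11, 8, 12, 2, 9, 2, 11 = 58 seats, so the divisor must be adjusted.
With modified divisor 91: modified quotas Arden 1.890, Brisco 10.165, Carrow 6.769, Dorne 10.286, Eskel 1.121, Farrow 7.912, Galen 1.703, Harke 9.505.
Rounding up: Arden 2, Brisco 11, Carrow 7, Dorne 11, Eskel 2, Farrow 8, Galen 2, Harke 10 (total 53).
Eskel receives 2.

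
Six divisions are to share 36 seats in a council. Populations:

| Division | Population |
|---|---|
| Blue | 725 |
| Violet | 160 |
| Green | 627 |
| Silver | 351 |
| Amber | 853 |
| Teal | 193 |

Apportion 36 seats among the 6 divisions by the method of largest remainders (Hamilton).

Standard divisor: 2909 ÷ 36 ≈ 80.806.
Standard quotas: Blue 8.972, Violet 1.980, Green 7.759, Silver 4.344, Amber 10.556, Teal 2.388.
Lower quotas: Blue 8, Violet 1, Green 7, Silver 4, Amber 10, Teal 2 (sum 32, leaving 4 seats).
Remainders in descending order: Violet 0.980, Blue 0.972, Green 0.759, Amber 0.556, Teal 0.388, Silver 0.344.
The surplus seats go to Violet, Blue, Green, Amber.

Blue: 9, Violet: 2, Green: 8, Silver: 4, Amber: 11, Teal: 2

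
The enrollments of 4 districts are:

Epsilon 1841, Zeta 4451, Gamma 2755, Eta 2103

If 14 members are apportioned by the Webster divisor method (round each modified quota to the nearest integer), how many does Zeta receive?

6

Standard divisor 11150/14 ≈ 796.429; standard quotas: Epsilon 2.312, Zeta 5.589, Gamma 3.459, Eta 2.641.
Rounding to the nearest integer gives Epsilon 2, Zeta 6, Gamma 3, Eta 3 — total 14, matching the house size, so no adjustment is needed.
Zeta receives 6.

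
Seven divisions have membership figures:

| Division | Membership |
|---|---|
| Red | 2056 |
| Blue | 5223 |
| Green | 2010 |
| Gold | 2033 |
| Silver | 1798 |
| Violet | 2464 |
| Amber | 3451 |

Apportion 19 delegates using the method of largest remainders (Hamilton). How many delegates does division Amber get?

The standard divisor is 19035/19 ≈ 1001.842.
Standard quotas: Red 2.0522, Blue 5.2134, Green 2.0063, Gold 2.0293, Silver 1.7947, Violet 2.4595, Amber 3.4447.
Lower quotas: Red 2, Blue 5, Green 2, Gold 2, Silver 1, Violet 2, Amber 3 (sum 17, leaving 2 seats).
Remainders in descending order: Silver 0.7947, Violet 0.4595, Amber 0.4447, Blue 0.2134, Red 0.0522, Gold 0.0293, Green 0.0063.
The surplus seats go to Silver, Violet.
Amber receives 3.

3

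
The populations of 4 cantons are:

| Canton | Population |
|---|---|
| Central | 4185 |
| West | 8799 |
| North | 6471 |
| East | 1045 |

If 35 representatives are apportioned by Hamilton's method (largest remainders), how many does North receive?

Total 20500; standard divisor 20500/35 ≈ 585.714.
Standard quotas: Central 7.1451, West 15.0227, North 11.0480, East 1.7841.
Lower quotas: Central 7, West 15, North 11, East 1 (sum 34, leaving 1 seat).
Remainders in descending order: East 0.7841, Central 0.1451, North 0.0480, West 0.0227.
The surplus seat goes to East.
North receives 11.

11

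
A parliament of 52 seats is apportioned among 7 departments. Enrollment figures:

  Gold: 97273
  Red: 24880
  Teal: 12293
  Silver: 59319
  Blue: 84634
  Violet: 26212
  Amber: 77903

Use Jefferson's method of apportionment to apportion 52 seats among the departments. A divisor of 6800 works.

With modified divisor 6800: modified quotas Gold 14.305, Red 3.659, Teal 1.808, Silver 8.723, Blue 12.446, Violet 3.855, Amber 11.456.
Rounding down: Gold 14, Red 3, Teal 1, Silver 8, Blue 12, Violet 3, Amber 11 (total 52).

Gold 14, Red 3, Teal 1, Silver 8, Blue 12, Violet 3, Amber 11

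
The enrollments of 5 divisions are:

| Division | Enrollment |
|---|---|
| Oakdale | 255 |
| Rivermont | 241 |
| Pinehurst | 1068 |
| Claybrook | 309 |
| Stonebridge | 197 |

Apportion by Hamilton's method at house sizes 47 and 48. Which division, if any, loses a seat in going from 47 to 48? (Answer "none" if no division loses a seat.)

Stonebridge

At 47 seats: Oakdale 6, Rivermont 5, Pinehurst 24, Claybrook 7, Stonebridge 5.
At 48 seats: Oakdale 6, Rivermont 6, Pinehurst 25, Claybrook 7, Stonebridge 4.
Stonebridge drops from 5 to 4.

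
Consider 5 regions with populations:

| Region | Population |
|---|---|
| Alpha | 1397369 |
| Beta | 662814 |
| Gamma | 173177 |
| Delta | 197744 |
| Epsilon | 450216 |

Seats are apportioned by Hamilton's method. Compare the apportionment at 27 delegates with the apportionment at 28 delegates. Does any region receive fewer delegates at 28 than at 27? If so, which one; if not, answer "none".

none

At 27 seats: Alpha 13, Beta 6, Gamma 2, Delta 2, Epsilon 4.
At 28 seats: Alpha 14, Beta 6, Gamma 2, Delta 2, Epsilon 4.
No region's allocation decreased.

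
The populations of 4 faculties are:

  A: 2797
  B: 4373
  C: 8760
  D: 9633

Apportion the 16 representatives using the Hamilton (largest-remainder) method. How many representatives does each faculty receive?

A 2, B 3, C 5, D 6

Total 25563; standard divisor 25563/16 ≈ 1597.688.
Standard quotas: A 1.7507, B 2.7371, C 5.4829, D 6.0293.
Lower quotas: A 1, B 2, C 5, D 6 (sum 14, leaving 2 seats).
Remainders in descending order: A 0.7507, B 0.7371, C 0.4829, D 0.0293.
The surplus seats go to A, B.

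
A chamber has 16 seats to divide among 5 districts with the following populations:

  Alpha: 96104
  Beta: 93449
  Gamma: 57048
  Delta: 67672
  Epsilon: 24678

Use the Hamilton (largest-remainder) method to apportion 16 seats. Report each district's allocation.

Alpha: 5; Beta: 4; Gamma: 3; Delta: 3; Epsilon: 1

The standard divisor is 338951/16 ≈ 21184.438.
Standard quotas: Alpha 4.5365, Beta 4.4112, Gamma 2.6929, Delta 3.1944, Epsilon 1.1649.
Lower quotas: Alpha 4, Beta 4, Gamma 2, Delta 3, Epsilon 1 (sum 14, leaving 2 seats).
Remainders in descending order: Gamma 0.6929, Alpha 0.5365, Beta 0.4112, Delta 0.1944, Epsilon 0.1649.
Largest remainders: Gamma, Alpha receive the extra seats.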